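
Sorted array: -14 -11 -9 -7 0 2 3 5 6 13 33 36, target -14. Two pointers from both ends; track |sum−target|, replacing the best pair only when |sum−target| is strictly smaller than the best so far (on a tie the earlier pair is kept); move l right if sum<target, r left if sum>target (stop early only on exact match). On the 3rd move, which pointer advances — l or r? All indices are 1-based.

r

[1,12] -14+36=22 d=36 * → r--
[1,11] -14+33=19 d=33 * → r--
[1,10] -14+13=-1 d=13 * → r--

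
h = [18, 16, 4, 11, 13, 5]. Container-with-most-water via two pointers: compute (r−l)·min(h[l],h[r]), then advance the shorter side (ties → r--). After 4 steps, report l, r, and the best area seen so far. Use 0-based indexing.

l=0 r=5: min(18,5)*5=25 best=25 *, r--
l=0 r=4: min(18,13)*4=52 best=52 *, r--
l=0 r=3: min(18,11)*3=33 best=52, r--
l=0 r=2: min(18,4)*2=8 best=52, r--

l=0, r=1, best area=52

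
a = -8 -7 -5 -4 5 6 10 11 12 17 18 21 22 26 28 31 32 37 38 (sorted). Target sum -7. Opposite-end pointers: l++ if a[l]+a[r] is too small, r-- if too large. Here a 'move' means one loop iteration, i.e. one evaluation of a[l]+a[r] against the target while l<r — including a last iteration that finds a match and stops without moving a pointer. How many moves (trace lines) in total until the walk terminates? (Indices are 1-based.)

l=1 r=19: -8+38=30 >-7, r--
l=1 r=18: -8+37=29 >-7, r--
l=1 r=17: -8+32=24 >-7, r--
l=1 r=16: -8+31=23 >-7, r--
l=1 r=15: -8+28=20 >-7, r--
l=1 r=14: -8+26=18 >-7, r--
l=1 r=13: -8+22=14 >-7, r--
l=1 r=12: -8+21=13 >-7, r--
l=1 r=11: -8+18=10 >-7, r--
l=1 r=10: -8+17=9 >-7, r--
l=1 r=9: -8+12=4 >-7, r--
l=1 r=8: -8+11=3 >-7, r--
l=1 r=7: -8+10=2 >-7, r--
l=1 r=6: -8+6=-2 >-7, r--
l=1 r=5: -8+5=-3 >-7, r--
l=1 r=4: -8+-4=-12 <-7, l++
l=2 r=4: -7+-4=-11 <-7, l++
l=3 r=4: -5+-4=-9 <-7, l++

18 moves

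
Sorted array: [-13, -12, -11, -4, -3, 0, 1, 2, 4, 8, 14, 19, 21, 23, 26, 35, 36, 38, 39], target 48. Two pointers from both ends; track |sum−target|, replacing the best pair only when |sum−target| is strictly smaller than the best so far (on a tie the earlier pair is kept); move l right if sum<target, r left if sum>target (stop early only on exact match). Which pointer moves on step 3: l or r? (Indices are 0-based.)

[0,18] -13+39=26 d=22 * → l++
[1,18] -12+39=27 d=21 * → l++
[2,18] -11+39=28 d=20 * → l++

l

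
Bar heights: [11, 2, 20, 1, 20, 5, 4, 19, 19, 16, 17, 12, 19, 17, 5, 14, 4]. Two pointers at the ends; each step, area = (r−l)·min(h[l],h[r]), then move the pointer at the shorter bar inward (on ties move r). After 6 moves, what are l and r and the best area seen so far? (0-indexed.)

l=2, r=12, best area=187

[0,16] min(11,4)*16=64 best=64 * → r--
[0,15] min(11,14)*15=165 best=165 * → l++
[1,15] min(2,14)*14=28 best=165 → l++
[2,15] min(20,14)*13=182 best=182 * → r--
[2,14] min(20,5)*12=60 best=182 → r--
[2,13] min(20,17)*11=187 best=187 * → r--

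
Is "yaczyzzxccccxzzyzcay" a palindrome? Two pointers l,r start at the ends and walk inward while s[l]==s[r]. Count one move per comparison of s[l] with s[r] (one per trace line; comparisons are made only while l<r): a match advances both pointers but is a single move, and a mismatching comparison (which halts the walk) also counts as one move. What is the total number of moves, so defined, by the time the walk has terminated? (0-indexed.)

[0,19] 'y'=='y' → l++,r--
[1,18] 'a'=='a' → l++,r--
[2,17] 'c'=='c' → l++,r--
[3,16] 'z'=='z' → l++,r--
[4,15] 'y'=='y' → l++,r--
[5,14] 'z'=='z' → l++,r--
[6,13] 'z'=='z' → l++,r--
[7,12] 'x'=='x' → l++,r--
[8,11] 'c'=='c' → l++,r--
[9,10] 'c'=='c' → l++,r--

10 moves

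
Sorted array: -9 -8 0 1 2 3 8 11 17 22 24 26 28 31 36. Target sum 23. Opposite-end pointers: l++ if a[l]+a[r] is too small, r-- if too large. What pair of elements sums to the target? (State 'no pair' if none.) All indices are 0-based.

[0,14] -9+36=27 >23 → r--
[0,13] -9+31=22 <23 → l++
[1,13] -8+31=23 → found

(-8, 31)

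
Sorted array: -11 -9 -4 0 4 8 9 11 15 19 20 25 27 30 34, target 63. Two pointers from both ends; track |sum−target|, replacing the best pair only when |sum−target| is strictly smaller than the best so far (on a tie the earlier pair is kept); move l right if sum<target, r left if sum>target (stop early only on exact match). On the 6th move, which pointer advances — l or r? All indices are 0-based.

l=0 r=14: -11+34=23 d=40 *, l++
l=1 r=14: -9+34=25 d=38 *, l++
l=2 r=14: -4+34=30 d=33 *, l++
l=3 r=14: 0+34=34 d=29 *, l++
l=4 r=14: 4+34=38 d=25 *, l++
l=5 r=14: 8+34=42 d=21 *, l++

l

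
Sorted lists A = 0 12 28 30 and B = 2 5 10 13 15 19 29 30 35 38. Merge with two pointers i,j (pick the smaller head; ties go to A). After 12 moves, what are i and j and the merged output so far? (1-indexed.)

i=5, j=9, merged so far=[0, 2, 5, 10, 12, 13, 15, 19, 28, 29, 30, 30]

[i=1,j=1] A[i]=0<=B[j]=2 take 0 → i++
[i=2,j=1] A[i]=12>B[j]=2 take 2 → j++
[i=2,j=2] A[i]=12>B[j]=5 take 5 → j++
[i=2,j=3] A[i]=12>B[j]=10 take 10 → j++
[i=2,j=4] A[i]=12<=B[j]=13 take 12 → i++
[i=3,j=4] A[i]=28>B[j]=13 take 13 → j++
[i=3,j=5] A[i]=28>B[j]=15 take 15 → j++
[i=3,j=6] A[i]=28>B[j]=19 take 19 → j++
[i=3,j=7] A[i]=28<=B[j]=29 take 28 → i++
[i=4,j=7] A[i]=30>B[j]=29 take 29 → j++
[i=4,j=8] A[i]=30<=B[j]=30 take 30 → i++
[i=5,j=8] A done, take B[j]=30 → j++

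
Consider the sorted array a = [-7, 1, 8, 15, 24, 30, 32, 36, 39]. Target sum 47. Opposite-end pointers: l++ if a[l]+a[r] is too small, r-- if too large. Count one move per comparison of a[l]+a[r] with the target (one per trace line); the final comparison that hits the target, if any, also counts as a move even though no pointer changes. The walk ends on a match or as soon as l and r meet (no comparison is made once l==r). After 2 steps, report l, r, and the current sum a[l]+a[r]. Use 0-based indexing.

l=0 r=8: -7+39=32 <47, l++
l=1 r=8: 1+39=40 <47, l++

l=2, r=8, sum=47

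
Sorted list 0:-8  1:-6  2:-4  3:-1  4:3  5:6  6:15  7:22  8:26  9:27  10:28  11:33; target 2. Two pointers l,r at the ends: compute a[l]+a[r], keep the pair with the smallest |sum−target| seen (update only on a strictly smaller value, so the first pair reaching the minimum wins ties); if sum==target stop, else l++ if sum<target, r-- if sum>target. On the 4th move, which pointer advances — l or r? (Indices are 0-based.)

[0,11] -8+33=25 d=23 * → r--
[0,10] -8+28=20 d=18 * → r--
[0,9] -8+27=19 d=17 * → r--
[0,8] -8+26=18 d=16 * → r--

r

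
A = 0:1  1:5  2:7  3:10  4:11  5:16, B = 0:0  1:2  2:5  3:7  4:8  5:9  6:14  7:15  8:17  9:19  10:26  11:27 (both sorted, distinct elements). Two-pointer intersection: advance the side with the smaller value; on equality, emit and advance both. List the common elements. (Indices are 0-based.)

intersection = [5, 7]

i=0 j=0: 1>0, j++
i=0 j=1: 1<2, i++
i=1 j=1: 5>2, j++
i=1 j=2: 5==5 emit, i++,j++
i=2 j=3: 7==7 emit, i++,j++
i=3 j=4: 10>8, j++
i=3 j=5: 10>9, j++
i=3 j=6: 10<14, i++
i=4 j=6: 11<14, i++
i=5 j=6: 16>14, j++
i=5 j=7: 16>15, j++
i=5 j=8: 16<17, i++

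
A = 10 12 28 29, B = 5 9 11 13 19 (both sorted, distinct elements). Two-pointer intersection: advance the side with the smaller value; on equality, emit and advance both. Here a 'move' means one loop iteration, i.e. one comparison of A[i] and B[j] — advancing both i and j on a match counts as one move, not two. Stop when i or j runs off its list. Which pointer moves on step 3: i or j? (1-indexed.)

i

[i=1,j=1] 10>5 → j++
[i=1,j=2] 10>9 → j++
[i=1,j=3] 10<11 → i++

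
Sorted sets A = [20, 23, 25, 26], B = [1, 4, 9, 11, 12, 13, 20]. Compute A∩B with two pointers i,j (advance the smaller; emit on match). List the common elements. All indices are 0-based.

intersection = [20]

i=0 j=0: 20>1, j++
i=0 j=1: 20>4, j++
i=0 j=2: 20>9, j++
i=0 j=3: 20>11, j++
i=0 j=4: 20>12, j++
i=0 j=5: 20>13, j++
i=0 j=6: 20==20 emit, i++,j++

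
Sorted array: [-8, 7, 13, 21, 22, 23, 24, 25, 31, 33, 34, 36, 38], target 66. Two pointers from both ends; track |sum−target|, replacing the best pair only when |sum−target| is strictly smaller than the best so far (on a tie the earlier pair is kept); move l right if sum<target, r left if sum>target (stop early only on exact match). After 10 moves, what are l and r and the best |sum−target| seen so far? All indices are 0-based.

l=0 r=12: -8+38=30 d=36 *, l++
l=1 r=12: 7+38=45 d=21 *, l++
l=2 r=12: 13+38=51 d=15 *, l++
l=3 r=12: 21+38=59 d=7 *, l++
l=4 r=12: 22+38=60 d=6 *, l++
l=5 r=12: 23+38=61 d=5 *, l++
l=6 r=12: 24+38=62 d=4 *, l++
l=7 r=12: 25+38=63 d=3 *, l++
l=8 r=12: 31+38=69 d=3, r--
l=8 r=11: 31+36=67 d=1 *, r--

l=8, r=10, best |Δ|=1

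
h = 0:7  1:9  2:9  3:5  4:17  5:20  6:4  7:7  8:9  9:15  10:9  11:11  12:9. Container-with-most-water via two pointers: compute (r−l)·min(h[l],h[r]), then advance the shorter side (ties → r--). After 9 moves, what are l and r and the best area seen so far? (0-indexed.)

l=4, r=7, best area=99

l=0 r=12: min(7,9)*12=84 best=84 *, l++
l=1 r=12: min(9,9)*11=99 best=99 *, r--
l=1 r=11: min(9,11)*10=90 best=99, l++
l=2 r=11: min(9,11)*9=81 best=99, l++
l=3 r=11: min(5,11)*8=40 best=99, l++
l=4 r=11: min(17,11)*7=77 best=99, r--
l=4 r=10: min(17,9)*6=54 best=99, r--
l=4 r=9: min(17,15)*5=75 best=99, r--
l=4 r=8: min(17,9)*4=36 best=99, r--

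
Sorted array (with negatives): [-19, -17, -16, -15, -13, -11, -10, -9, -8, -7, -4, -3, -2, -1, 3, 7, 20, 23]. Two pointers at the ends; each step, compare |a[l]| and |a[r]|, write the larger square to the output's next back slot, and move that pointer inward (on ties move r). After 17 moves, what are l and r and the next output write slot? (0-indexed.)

l=13, r=13, next write slot=0

[0,17] |-19|<=|23| out[17]=529 → r--
[0,16] |-19|<=|20| out[16]=400 → r--
[0,15] |-19|>|7| out[15]=361 → l++
[1,15] |-17|>|7| out[14]=289 → l++
[2,15] |-16|>|7| out[13]=256 → l++
[3,15] |-15|>|7| out[12]=225 → l++
[4,15] |-13|>|7| out[11]=169 → l++
[5,15] |-11|>|7| out[10]=121 → l++
[6,15] |-10|>|7| out[9]=100 → l++
[7,15] |-9|>|7| out[8]=81 → l++
[8,15] |-8|>|7| out[7]=64 → l++
[9,15] |-7|<=|7| out[6]=49 → r--
[9,14] |-7|>|3| out[5]=49 → l++
[10,14] |-4|>|3| out[4]=16 → l++
[11,14] |-3|<=|3| out[3]=9 → r--
[11,13] |-3|>|-1| out[2]=9 → l++
[12,13] |-2|>|-1| out[1]=4 → l++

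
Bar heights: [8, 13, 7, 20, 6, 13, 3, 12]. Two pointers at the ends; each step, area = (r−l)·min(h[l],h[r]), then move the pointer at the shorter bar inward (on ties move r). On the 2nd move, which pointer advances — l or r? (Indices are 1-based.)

r

[1,8] min(8,12)*7=56 best=56 * → l++
[2,8] min(13,12)*6=72 best=72 * → r--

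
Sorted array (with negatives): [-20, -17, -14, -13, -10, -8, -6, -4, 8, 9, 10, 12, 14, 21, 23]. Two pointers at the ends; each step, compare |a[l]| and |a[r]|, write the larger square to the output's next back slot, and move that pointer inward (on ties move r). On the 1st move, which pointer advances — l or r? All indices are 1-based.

[1,15] |-20|<=|23| out[15]=529 → r--

r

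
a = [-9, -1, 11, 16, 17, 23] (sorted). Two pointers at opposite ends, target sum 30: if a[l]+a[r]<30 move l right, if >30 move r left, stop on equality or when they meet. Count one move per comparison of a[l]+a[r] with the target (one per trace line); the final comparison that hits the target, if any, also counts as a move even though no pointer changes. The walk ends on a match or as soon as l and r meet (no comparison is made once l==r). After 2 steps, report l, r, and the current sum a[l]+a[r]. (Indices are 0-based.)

l=2, r=5, sum=34

l=0 r=5: -9+23=14 <30, l++
l=1 r=5: -1+23=22 <30, l++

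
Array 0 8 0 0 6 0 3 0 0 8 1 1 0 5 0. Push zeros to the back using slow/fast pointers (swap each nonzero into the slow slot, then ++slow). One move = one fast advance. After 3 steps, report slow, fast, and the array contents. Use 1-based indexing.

slow=1 fast=1: a[fast]=0, fast++
slow=1 fast=2: a[fast]=8≠0 swap→a[1]=8, slow++,fast++
slow=2 fast=3: a[fast]=0, fast++

slow=2, fast=4, a=[8, 0, 0, 0, 6, 0, 3, 0, 0, 8, 1, 1, 0, 5, 0]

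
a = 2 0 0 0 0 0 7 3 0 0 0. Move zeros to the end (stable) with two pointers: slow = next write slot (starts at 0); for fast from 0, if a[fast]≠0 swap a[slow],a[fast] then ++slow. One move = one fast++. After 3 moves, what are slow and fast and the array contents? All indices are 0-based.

(s=0,f=0) a[fast]=2≠0 swap→a[0]=2 → slow++,fast++
(s=1,f=1) a[fast]=0 → fast++
(s=1,f=2) a[fast]=0 → fast++

slow=1, fast=3, a=[2, 0, 0, 0, 0, 0, 7, 3, 0, 0, 0]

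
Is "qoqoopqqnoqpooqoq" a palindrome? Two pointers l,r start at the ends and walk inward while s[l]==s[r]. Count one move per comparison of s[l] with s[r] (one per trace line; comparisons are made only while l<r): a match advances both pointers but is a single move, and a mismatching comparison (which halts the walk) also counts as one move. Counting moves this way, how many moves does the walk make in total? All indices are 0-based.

8 moves

[0,16] 'q'=='q' → l++,r--
[1,15] 'o'=='o' → l++,r--
[2,14] 'q'=='q' → l++,r--
[3,13] 'o'=='o' → l++,r--
[4,12] 'o'=='o' → l++,r--
[5,11] 'p'=='p' → l++,r--
[6,10] 'q'=='q' → l++,r--
[7,9] 'q'!='o' → stop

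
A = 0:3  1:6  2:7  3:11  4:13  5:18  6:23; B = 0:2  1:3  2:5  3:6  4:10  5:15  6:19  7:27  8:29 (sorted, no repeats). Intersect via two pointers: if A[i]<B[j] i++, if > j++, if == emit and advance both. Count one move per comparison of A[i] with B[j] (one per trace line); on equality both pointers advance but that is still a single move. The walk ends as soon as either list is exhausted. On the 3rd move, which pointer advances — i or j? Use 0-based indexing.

i=0 j=0: 3>2, j++
i=0 j=1: 3==3 emit, i++,j++
i=1 j=2: 6>5, j++

j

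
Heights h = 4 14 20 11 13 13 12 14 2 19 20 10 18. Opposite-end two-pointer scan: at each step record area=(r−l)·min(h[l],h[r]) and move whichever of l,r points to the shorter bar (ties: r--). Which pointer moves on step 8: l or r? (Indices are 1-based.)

r

[1,13] min(4,18)*12=48 best=48 * → l++
[2,13] min(14,18)*11=154 best=154 * → l++
[3,13] min(20,18)*10=180 best=180 * → r--
[3,12] min(20,10)*9=90 best=180 → r--
[3,11] min(20,20)*8=160 best=180 → r--
[3,10] min(20,19)*7=133 best=180 → r--
[3,9] min(20,2)*6=12 best=180 → r--
[3,8] min(20,14)*5=70 best=180 → r--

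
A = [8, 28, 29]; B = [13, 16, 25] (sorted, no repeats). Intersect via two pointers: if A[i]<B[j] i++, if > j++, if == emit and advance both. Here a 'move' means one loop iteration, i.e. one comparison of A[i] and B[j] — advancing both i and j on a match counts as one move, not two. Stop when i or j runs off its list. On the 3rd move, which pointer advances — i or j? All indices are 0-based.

i=0 j=0: 8<13, i++
i=1 j=0: 28>13, j++
i=1 j=1: 28>16, j++

j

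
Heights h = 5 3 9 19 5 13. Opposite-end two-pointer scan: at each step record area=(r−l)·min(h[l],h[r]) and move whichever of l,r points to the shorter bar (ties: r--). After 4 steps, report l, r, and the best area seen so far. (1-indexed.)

l=1 r=6: min(5,13)*5=25 best=25 *, l++
l=2 r=6: min(3,13)*4=12 best=25, l++
l=3 r=6: min(9,13)*3=27 best=27 *, l++
l=4 r=6: min(19,13)*2=26 best=27, r--

l=4, r=5, best area=27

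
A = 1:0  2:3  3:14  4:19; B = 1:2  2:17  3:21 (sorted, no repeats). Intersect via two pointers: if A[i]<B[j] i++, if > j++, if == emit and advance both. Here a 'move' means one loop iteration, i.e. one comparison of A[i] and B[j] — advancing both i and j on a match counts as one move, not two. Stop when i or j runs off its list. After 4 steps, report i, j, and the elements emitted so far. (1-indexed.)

i=4, j=2, emitted=[]

i=1 j=1: 0<2, i++
i=2 j=1: 3>2, j++
i=2 j=2: 3<17, i++
i=3 j=2: 14<17, i++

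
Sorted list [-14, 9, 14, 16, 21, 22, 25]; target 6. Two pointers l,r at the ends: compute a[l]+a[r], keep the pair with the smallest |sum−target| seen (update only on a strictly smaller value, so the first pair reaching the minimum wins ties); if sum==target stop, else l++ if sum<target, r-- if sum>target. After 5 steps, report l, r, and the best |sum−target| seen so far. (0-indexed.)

[0,6] -14+25=11 d=5 * → r--
[0,5] -14+22=8 d=2 * → r--
[0,4] -14+21=7 d=1 * → r--
[0,3] -14+16=2 d=4 → l++
[1,3] 9+16=25 d=19 → r--

l=1, r=2, best |Δ|=1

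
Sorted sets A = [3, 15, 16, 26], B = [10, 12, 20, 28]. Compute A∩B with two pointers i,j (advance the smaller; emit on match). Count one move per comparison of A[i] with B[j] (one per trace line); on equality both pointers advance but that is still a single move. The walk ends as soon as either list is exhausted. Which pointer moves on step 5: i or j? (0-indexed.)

i

i=0 j=0: 3<10, i++
i=1 j=0: 15>10, j++
i=1 j=1: 15>12, j++
i=1 j=2: 15<20, i++
i=2 j=2: 16<20, i++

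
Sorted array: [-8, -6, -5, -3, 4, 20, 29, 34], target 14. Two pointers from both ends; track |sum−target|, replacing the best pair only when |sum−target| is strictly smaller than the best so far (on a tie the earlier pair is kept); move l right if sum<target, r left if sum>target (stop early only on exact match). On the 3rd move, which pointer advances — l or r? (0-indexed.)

l=0 r=7: -8+34=26 d=12 *, r--
l=0 r=6: -8+29=21 d=7 *, r--
l=0 r=5: -8+20=12 d=2 *, l++

l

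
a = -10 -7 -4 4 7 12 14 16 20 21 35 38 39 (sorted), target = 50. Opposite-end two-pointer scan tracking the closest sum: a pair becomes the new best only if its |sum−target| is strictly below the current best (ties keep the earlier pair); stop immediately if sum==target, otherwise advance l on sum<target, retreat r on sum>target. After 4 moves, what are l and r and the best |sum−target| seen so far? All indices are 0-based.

l=4, r=12, best |Δ|=7

l=0 r=12: -10+39=29 d=21 *, l++
l=1 r=12: -7+39=32 d=18 *, l++
l=2 r=12: -4+39=35 d=15 *, l++
l=3 r=12: 4+39=43 d=7 *, l++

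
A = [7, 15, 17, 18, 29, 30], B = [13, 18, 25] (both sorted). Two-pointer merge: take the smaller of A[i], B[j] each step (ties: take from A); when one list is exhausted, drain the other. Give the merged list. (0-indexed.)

i=0 j=0: A[i]=7<=B[j]=13 take 7, i++
i=1 j=0: A[i]=15>B[j]=13 take 13, j++
i=1 j=1: A[i]=15<=B[j]=18 take 15, i++
i=2 j=1: A[i]=17<=B[j]=18 take 17, i++
i=3 j=1: A[i]=18<=B[j]=18 take 18, i++
i=4 j=1: A[i]=29>B[j]=18 take 18, j++
i=4 j=2: A[i]=29>B[j]=25 take 25, j++
i=4 j=3: B done, take A[i]=29, i++
i=5 j=3: B done, take A[i]=30, i++

[7, 13, 15, 17, 18, 18, 25, 29, 30]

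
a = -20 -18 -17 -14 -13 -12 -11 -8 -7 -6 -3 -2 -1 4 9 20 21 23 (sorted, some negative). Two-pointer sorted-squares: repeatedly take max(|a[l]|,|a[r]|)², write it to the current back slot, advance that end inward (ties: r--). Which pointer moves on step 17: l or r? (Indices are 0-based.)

l=0 r=17: |-20|<=|23| out[17]=529, r--
l=0 r=16: |-20|<=|21| out[16]=441, r--
l=0 r=15: |-20|<=|20| out[15]=400, r--
l=0 r=14: |-20|>|9| out[14]=400, l++
l=1 r=14: |-18|>|9| out[13]=324, l++
l=2 r=14: |-17|>|9| out[12]=289, l++
l=3 r=14: |-14|>|9| out[11]=196, l++
l=4 r=14: |-13|>|9| out[10]=169, l++
l=5 r=14: |-12|>|9| out[9]=144, l++
l=6 r=14: |-11|>|9| out[8]=121, l++
l=7 r=14: |-8|<=|9| out[7]=81, r--
l=7 r=13: |-8|>|4| out[6]=64, l++
l=8 r=13: |-7|>|4| out[5]=49, l++
l=9 r=13: |-6|>|4| out[4]=36, l++
l=10 r=13: |-3|<=|4| out[3]=16, r--
l=10 r=12: |-3|>|-1| out[2]=9, l++
l=11 r=12: |-2|>|-1| out[1]=4, l++

l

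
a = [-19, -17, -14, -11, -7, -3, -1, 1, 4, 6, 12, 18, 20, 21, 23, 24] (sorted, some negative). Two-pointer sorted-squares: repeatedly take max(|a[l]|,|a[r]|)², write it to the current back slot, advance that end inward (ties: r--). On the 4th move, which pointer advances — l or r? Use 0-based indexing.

r

[0,15] |-19|<=|24| out[15]=576 → r--
[0,14] |-19|<=|23| out[14]=529 → r--
[0,13] |-19|<=|21| out[13]=441 → r--
[0,12] |-19|<=|20| out[12]=400 → r--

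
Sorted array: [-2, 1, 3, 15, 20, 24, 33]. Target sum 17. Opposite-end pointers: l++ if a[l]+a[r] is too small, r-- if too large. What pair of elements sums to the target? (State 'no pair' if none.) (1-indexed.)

no pair

[1,7] -2+33=31 >17 → r--
[1,6] -2+24=22 >17 → r--
[1,5] -2+20=18 >17 → r--
[1,4] -2+15=13 <17 → l++
[2,4] 1+15=16 <17 → l++
[3,4] 3+15=18 >17 → r--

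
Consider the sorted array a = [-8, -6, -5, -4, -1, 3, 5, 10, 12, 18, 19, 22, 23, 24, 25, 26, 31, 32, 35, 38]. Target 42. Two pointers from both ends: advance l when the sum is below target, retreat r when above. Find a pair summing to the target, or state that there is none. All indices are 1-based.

l=1 r=20: -8+38=30 <42, l++
l=2 r=20: -6+38=32 <42, l++
l=3 r=20: -5+38=33 <42, l++
l=4 r=20: -4+38=34 <42, l++
l=5 r=20: -1+38=37 <42, l++
l=6 r=20: 3+38=41 <42, l++
l=7 r=20: 5+38=43 >42, r--
l=7 r=19: 5+35=40 <42, l++
l=8 r=19: 10+35=45 >42, r--
l=8 r=18: 10+32=42, found

(10, 32)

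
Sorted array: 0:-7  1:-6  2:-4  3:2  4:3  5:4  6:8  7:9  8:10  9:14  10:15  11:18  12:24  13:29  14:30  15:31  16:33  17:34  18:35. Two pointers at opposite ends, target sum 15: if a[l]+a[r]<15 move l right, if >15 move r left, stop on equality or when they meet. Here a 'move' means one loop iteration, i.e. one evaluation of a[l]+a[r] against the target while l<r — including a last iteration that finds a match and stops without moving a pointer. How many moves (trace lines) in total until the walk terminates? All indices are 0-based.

[0,18] -7+35=28 >15 → r--
[0,17] -7+34=27 >15 → r--
[0,16] -7+33=26 >15 → r--
[0,15] -7+31=24 >15 → r--
[0,14] -7+30=23 >15 → r--
[0,13] -7+29=22 >15 → r--
[0,12] -7+24=17 >15 → r--
[0,11] -7+18=11 <15 → l++
[1,11] -6+18=12 <15 → l++
[2,11] -4+18=14 <15 → l++
[3,11] 2+18=20 >15 → r--
[3,10] 2+15=17 >15 → r--
[3,9] 2+14=16 >15 → r--
[3,8] 2+10=12 <15 → l++
[4,8] 3+10=13 <15 → l++
[5,8] 4+10=14 <15 → l++
[6,8] 8+10=18 >15 → r--
[6,7] 8+9=17 >15 → r--

18 moves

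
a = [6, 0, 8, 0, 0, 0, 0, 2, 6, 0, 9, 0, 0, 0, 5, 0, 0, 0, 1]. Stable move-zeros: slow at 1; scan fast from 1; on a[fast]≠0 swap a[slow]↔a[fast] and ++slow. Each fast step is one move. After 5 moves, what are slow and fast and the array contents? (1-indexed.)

(s=1,f=1) a[fast]=6≠0 swap→a[1]=6 → slow++,fast++
(s=2,f=2) a[fast]=0 → fast++
(s=2,f=3) a[fast]=8≠0 swap→a[2]=8 → slow++,fast++
(s=3,f=4) a[fast]=0 → fast++
(s=3,f=5) a[fast]=0 → fast++

slow=3, fast=6, a=[6, 8, 0, 0, 0, 0, 0, 2, 6, 0, 9, 0, 0, 0, 5, 0, 0, 0, 1]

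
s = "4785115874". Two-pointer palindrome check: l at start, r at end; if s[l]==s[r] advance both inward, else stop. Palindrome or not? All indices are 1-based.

[1,10] '4'=='4' → l++,r--
[2,9] '7'=='7' → l++,r--
[3,8] '8'=='8' → l++,r--
[4,7] '5'=='5' → l++,r--
[5,6] '1'=='1' → l++,r--

palindrome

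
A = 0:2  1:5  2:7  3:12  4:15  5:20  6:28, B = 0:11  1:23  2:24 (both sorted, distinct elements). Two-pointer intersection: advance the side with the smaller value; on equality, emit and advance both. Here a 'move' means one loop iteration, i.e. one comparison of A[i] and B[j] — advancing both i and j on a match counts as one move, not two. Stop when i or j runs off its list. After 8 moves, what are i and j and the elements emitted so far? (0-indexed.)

i=6, j=2, emitted=[]

[i=0,j=0] 2<11 → i++
[i=1,j=0] 5<11 → i++
[i=2,j=0] 7<11 → i++
[i=3,j=0] 12>11 → j++
[i=3,j=1] 12<23 → i++
[i=4,j=1] 15<23 → i++
[i=5,j=1] 20<23 → i++
[i=6,j=1] 28>23 → j++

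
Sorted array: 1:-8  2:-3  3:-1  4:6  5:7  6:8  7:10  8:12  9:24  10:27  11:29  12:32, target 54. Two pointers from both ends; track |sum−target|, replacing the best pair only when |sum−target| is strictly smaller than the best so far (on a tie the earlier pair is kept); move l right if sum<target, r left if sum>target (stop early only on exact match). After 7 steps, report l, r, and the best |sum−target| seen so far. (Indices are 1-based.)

l=8, r=12, best |Δ|=12

[1,12] -8+32=24 d=30 * → l++
[2,12] -3+32=29 d=25 * → l++
[3,12] -1+32=31 d=23 * → l++
[4,12] 6+32=38 d=16 * → l++
[5,12] 7+32=39 d=15 * → l++
[6,12] 8+32=40 d=14 * → l++
[7,12] 10+32=42 d=12 * → l++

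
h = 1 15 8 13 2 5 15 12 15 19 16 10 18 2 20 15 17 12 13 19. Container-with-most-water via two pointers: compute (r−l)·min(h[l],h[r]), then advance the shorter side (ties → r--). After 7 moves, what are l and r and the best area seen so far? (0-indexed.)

l=7, r=19, best area=270

l=0 r=19: min(1,19)*19=19 best=19 *, l++
l=1 r=19: min(15,19)*18=270 best=270 *, l++
l=2 r=19: min(8,19)*17=136 best=270, l++
l=3 r=19: min(13,19)*16=208 best=270, l++
l=4 r=19: min(2,19)*15=30 best=270, l++
l=5 r=19: min(5,19)*14=70 best=270, l++
l=6 r=19: min(15,19)*13=195 best=270, l++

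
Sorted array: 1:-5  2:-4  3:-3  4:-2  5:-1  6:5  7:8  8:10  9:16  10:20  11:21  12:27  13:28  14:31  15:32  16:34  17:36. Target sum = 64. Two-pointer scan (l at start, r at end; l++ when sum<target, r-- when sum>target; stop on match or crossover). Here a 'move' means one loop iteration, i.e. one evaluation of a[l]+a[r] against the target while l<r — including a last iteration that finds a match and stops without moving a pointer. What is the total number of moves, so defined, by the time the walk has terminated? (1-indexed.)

13 moves

[1,17] -5+36=31 <64 → l++
[2,17] -4+36=32 <64 → l++
[3,17] -3+36=33 <64 → l++
[4,17] -2+36=34 <64 → l++
[5,17] -1+36=35 <64 → l++
[6,17] 5+36=41 <64 → l++
[7,17] 8+36=44 <64 → l++
[8,17] 10+36=46 <64 → l++
[9,17] 16+36=52 <64 → l++
[10,17] 20+36=56 <64 → l++
[11,17] 21+36=57 <64 → l++
[12,17] 27+36=63 <64 → l++
[13,17] 28+36=64 → found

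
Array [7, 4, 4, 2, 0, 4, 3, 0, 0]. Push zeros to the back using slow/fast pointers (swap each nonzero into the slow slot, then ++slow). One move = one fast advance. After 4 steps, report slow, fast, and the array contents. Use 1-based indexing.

(s=1,f=1) a[fast]=7≠0 swap→a[1]=7 → slow++,fast++
(s=2,f=2) a[fast]=4≠0 swap→a[2]=4 → slow++,fast++
(s=3,f=3) a[fast]=4≠0 swap→a[3]=4 → slow++,fast++
(s=4,f=4) a[fast]=2≠0 swap→a[4]=2 → slow++,fast++

slow=5, fast=5, a=[7, 4, 4, 2, 0, 4, 3, 0, 0]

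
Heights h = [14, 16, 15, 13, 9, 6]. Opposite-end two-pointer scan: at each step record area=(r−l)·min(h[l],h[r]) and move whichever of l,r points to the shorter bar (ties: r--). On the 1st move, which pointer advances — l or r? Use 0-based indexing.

[0,5] min(14,6)*5=30 best=30 * → r--

r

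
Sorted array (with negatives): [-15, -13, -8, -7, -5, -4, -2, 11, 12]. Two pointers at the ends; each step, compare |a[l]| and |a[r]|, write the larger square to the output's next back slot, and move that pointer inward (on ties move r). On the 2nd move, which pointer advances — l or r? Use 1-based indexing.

l=1 r=9: |-15|>|12| out[9]=225, l++
l=2 r=9: |-13|>|12| out[8]=169, l++

l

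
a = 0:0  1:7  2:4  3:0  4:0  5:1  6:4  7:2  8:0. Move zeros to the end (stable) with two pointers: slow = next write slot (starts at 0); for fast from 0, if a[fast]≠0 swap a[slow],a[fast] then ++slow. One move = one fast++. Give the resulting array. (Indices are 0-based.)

slow=0 fast=0: a[fast]=0, fast++
slow=0 fast=1: a[fast]=7≠0 swap→a[0]=7, slow++,fast++
slow=1 fast=2: a[fast]=4≠0 swap→a[1]=4, slow++,fast++
slow=2 fast=3: a[fast]=0, fast++
slow=2 fast=4: a[fast]=0, fast++
slow=2 fast=5: a[fast]=1≠0 swap→a[2]=1, slow++,fast++
slow=3 fast=6: a[fast]=4≠0 swap→a[3]=4, slow++,fast++
slow=4 fast=7: a[fast]=2≠0 swap→a[4]=2, slow++,fast++
slow=5 fast=8: a[fast]=0, fast++

[7, 4, 1, 4, 2, 0, 0, 0, 0]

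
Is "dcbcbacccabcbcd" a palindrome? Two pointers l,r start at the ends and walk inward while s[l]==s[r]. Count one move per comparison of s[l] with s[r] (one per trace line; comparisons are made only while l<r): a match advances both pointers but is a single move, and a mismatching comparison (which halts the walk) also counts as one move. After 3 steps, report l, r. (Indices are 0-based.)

l=0 r=14: 'd'=='d', l++,r--
l=1 r=13: 'c'=='c', l++,r--
l=2 r=12: 'b'=='b', l++,r--

l=3, r=11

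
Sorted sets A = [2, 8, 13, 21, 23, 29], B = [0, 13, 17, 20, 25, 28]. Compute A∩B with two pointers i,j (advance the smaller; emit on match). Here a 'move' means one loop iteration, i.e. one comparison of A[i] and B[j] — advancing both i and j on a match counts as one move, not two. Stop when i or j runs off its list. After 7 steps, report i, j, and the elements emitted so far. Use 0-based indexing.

i=4, j=4, emitted=[13]

i=0 j=0: 2>0, j++
i=0 j=1: 2<13, i++
i=1 j=1: 8<13, i++
i=2 j=1: 13==13 emit, i++,j++
i=3 j=2: 21>17, j++
i=3 j=3: 21>20, j++
i=3 j=4: 21<25, i++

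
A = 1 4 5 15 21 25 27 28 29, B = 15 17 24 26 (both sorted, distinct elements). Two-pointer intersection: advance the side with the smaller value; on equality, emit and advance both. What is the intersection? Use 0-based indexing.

i=0 j=0: 1<15, i++
i=1 j=0: 4<15, i++
i=2 j=0: 5<15, i++
i=3 j=0: 15==15 emit, i++,j++
i=4 j=1: 21>17, j++
i=4 j=2: 21<24, i++
i=5 j=2: 25>24, j++
i=5 j=3: 25<26, i++
i=6 j=3: 27>26, j++

intersection = [15]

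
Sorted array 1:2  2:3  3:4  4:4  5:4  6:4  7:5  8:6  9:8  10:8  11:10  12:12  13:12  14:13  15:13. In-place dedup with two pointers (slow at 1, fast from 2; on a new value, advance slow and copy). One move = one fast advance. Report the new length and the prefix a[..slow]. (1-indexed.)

(s=1,f=2) a[fast]=3≠a[slow]=2 write a[2]=3 → slow++,fast++
(s=2,f=3) a[fast]=4≠a[slow]=3 write a[3]=4 → slow++,fast++
(s=3,f=4) a[fast]=4=a[slow] dup → fast++
(s=3,f=5) a[fast]=4=a[slow] dup → fast++
(s=3,f=6) a[fast]=4=a[slow] dup → fast++
(s=3,f=7) a[fast]=5≠a[slow]=4 write a[4]=5 → slow++,fast++
(s=4,f=8) a[fast]=6≠a[slow]=5 write a[5]=6 → slow++,fast++
(s=5,f=9) a[fast]=8≠a[slow]=6 write a[6]=8 → slow++,fast++
(s=6,f=10) a[fast]=8=a[slow] dup → fast++
(s=6,f=11) a[fast]=10≠a[slow]=8 write a[7]=10 → slow++,fast++
(s=7,f=12) a[fast]=12≠a[slow]=10 write a[8]=12 → slow++,fast++
(s=8,f=13) a[fast]=12=a[slow] dup → fast++
(s=8,f=14) a[fast]=13≠a[slow]=12 write a[9]=13 → slow++,fast++
(s=9,f=15) a[fast]=13=a[slow] dup → fast++

length 9; prefix = [2, 3, 4, 5, 6, 8, 10, 12, 13]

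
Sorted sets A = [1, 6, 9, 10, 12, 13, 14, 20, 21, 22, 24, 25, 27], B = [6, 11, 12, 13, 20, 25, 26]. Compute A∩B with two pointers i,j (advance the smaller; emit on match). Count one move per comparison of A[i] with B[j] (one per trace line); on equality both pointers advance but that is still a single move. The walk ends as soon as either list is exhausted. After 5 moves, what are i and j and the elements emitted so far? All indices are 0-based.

[i=0,j=0] 1<6 → i++
[i=1,j=0] 6==6 emit → i++,j++
[i=2,j=1] 9<11 → i++
[i=3,j=1] 10<11 → i++
[i=4,j=1] 12>11 → j++

i=4, j=2, emitted=[6]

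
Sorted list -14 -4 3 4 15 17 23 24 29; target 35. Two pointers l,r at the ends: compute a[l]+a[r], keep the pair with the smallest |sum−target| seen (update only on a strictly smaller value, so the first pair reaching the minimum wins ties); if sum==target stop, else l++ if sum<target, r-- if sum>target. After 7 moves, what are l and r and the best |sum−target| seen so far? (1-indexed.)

[1,9] -14+29=15 d=20 * → l++
[2,9] -4+29=25 d=10 * → l++
[3,9] 3+29=32 d=3 * → l++
[4,9] 4+29=33 d=2 * → l++
[5,9] 15+29=44 d=9 → r--
[5,8] 15+24=39 d=4 → r--
[5,7] 15+23=38 d=3 → r--

l=5, r=6, best |Δ|=2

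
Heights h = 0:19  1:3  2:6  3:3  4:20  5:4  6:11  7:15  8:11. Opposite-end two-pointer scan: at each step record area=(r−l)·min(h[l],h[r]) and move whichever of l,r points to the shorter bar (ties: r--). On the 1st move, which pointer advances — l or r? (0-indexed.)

l=0 r=8: min(19,11)*8=88 best=88 *, r--

r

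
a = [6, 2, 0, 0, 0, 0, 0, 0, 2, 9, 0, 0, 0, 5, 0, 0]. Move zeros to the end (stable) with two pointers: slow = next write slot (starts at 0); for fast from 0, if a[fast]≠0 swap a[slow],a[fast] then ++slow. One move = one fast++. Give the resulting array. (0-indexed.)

(s=0,f=0) a[fast]=6≠0 swap→a[0]=6 → slow++,fast++
(s=1,f=1) a[fast]=2≠0 swap→a[1]=2 → slow++,fast++
(s=2,f=2) a[fast]=0 → fast++
(s=2,f=3) a[fast]=0 → fast++
(s=2,f=4) a[fast]=0 → fast++
(s=2,f=5) a[fast]=0 → fast++
(s=2,f=6) a[fast]=0 → fast++
(s=2,f=7) a[fast]=0 → fast++
(s=2,f=8) a[fast]=2≠0 swap→a[2]=2 → slow++,fast++
(s=3,f=9) a[fast]=9≠0 swap→a[3]=9 → slow++,fast++
(s=4,f=10) a[fast]=0 → fast++
(s=4,f=11) a[fast]=0 → fast++
(s=4,f=12) a[fast]=0 → fast++
(s=4,f=13) a[fast]=5≠0 swap→a[4]=5 → slow++,fast++
(s=5,f=14) a[fast]=0 → fast++
(s=5,f=15) a[fast]=0 → fast++

[6, 2, 2, 9, 5, 0, 0, 0, 0, 0, 0, 0, 0, 0, 0, 0]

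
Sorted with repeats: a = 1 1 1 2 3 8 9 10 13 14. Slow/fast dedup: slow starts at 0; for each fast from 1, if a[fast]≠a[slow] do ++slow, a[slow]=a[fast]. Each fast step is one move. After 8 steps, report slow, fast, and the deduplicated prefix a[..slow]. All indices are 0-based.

slow=0 fast=1: a[fast]=1=a[slow] dup, fast++
slow=0 fast=2: a[fast]=1=a[slow] dup, fast++
slow=0 fast=3: a[fast]=2≠a[slow]=1 write a[1]=2, slow++,fast++
slow=1 fast=4: a[fast]=3≠a[slow]=2 write a[2]=3, slow++,fast++
slow=2 fast=5: a[fast]=8≠a[slow]=3 write a[3]=8, slow++,fast++
slow=3 fast=6: a[fast]=9≠a[slow]=8 write a[4]=9, slow++,fast++
slow=4 fast=7: a[fast]=10≠a[slow]=9 write a[5]=10, slow++,fast++
slow=5 fast=8: a[fast]=13≠a[slow]=10 write a[6]=13, slow++,fast++

slow=6, fast=9, prefix=[1, 2, 3, 8, 9, 10, 13]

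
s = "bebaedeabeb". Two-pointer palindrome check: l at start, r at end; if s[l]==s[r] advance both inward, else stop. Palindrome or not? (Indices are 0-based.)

[0,10] 'b'=='b' → l++,r--
[1,9] 'e'=='e' → l++,r--
[2,8] 'b'=='b' → l++,r--
[3,7] 'a'=='a' → l++,r--
[4,6] 'e'=='e' → l++,r--

palindrome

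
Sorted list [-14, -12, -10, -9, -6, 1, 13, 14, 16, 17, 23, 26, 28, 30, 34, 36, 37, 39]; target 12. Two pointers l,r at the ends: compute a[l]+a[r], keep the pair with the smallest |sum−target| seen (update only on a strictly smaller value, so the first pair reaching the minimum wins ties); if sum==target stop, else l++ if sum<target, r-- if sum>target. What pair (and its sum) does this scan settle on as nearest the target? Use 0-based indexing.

pair (-14, 26) with sum 12 (|Δ|=0)

[0,17] -14+39=25 d=13 * → r--
[0,16] -14+37=23 d=11 * → r--
[0,15] -14+36=22 d=10 * → r--
[0,14] -14+34=20 d=8 * → r--
[0,13] -14+30=16 d=4 * → r--
[0,12] -14+28=14 d=2 * → r--
[0,11] -14+26=12 d=0 * → stop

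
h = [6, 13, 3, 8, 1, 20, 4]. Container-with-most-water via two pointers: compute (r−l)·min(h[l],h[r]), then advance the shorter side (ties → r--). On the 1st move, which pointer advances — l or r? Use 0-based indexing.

r

l=0 r=6: min(6,4)*6=24 best=24 *, r--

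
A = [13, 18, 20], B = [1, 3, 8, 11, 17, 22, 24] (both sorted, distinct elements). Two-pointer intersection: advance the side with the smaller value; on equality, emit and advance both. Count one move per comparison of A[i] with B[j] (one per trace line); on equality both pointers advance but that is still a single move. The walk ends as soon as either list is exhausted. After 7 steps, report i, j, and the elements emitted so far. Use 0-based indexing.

[i=0,j=0] 13>1 → j++
[i=0,j=1] 13>3 → j++
[i=0,j=2] 13>8 → j++
[i=0,j=3] 13>11 → j++
[i=0,j=4] 13<17 → i++
[i=1,j=4] 18>17 → j++
[i=1,j=5] 18<22 → i++

i=2, j=5, emitted=[]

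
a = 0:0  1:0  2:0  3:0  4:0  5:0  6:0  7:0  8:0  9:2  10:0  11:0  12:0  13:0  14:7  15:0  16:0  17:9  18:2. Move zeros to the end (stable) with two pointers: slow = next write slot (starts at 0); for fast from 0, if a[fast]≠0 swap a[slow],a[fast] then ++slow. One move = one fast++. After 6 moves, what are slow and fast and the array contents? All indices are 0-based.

slow=0, fast=6, a=[0, 0, 0, 0, 0, 0, 0, 0, 0, 2, 0, 0, 0, 0, 7, 0, 0, 9, 2]

slow=0 fast=0: a[fast]=0, fast++
slow=0 fast=1: a[fast]=0, fast++
slow=0 fast=2: a[fast]=0, fast++
slow=0 fast=3: a[fast]=0, fast++
slow=0 fast=4: a[fast]=0, fast++
slow=0 fast=5: a[fast]=0, fast++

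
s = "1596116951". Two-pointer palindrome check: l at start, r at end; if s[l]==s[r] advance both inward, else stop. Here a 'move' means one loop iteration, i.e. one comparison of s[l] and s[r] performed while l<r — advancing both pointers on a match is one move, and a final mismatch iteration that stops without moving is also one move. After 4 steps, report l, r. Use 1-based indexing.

l=1 r=10: '1'=='1', l++,r--
l=2 r=9: '5'=='5', l++,r--
l=3 r=8: '9'=='9', l++,r--
l=4 r=7: '6'=='6', l++,r--

l=5, r=6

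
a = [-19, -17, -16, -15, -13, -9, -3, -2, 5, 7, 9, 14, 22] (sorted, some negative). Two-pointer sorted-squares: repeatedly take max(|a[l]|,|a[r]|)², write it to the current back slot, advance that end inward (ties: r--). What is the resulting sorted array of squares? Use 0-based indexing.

[4, 9, 25, 49, 81, 81, 169, 196, 225, 256, 289, 361, 484]

l=0 r=12: |-19|<=|22| out[12]=484, r--
l=0 r=11: |-19|>|14| out[11]=361, l++
l=1 r=11: |-17|>|14| out[10]=289, l++
l=2 r=11: |-16|>|14| out[9]=256, l++
l=3 r=11: |-15|>|14| out[8]=225, l++
l=4 r=11: |-13|<=|14| out[7]=196, r--
l=4 r=10: |-13|>|9| out[6]=169, l++
l=5 r=10: |-9|<=|9| out[5]=81, r--
l=5 r=9: |-9|>|7| out[4]=81, l++
l=6 r=9: |-3|<=|7| out[3]=49, r--
l=6 r=8: |-3|<=|5| out[2]=25, r--
l=6 r=7: |-3|>|-2| out[1]=9, l++
l=7 r=7: |-2|<=|-2| out[0]=4, r--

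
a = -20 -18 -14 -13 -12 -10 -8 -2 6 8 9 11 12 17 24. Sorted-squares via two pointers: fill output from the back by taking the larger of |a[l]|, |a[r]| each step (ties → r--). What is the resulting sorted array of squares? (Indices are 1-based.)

[1,15] |-20|<=|24| out[15]=576 → r--
[1,14] |-20|>|17| out[14]=400 → l++
[2,14] |-18|>|17| out[13]=324 → l++
[3,14] |-14|<=|17| out[12]=289 → r--
[3,13] |-14|>|12| out[11]=196 → l++
[4,13] |-13|>|12| out[10]=169 → l++
[5,13] |-12|<=|12| out[9]=144 → r--
[5,12] |-12|>|11| out[8]=144 → l++
[6,12] |-10|<=|11| out[7]=121 → r--
[6,11] |-10|>|9| out[6]=100 → l++
[7,11] |-8|<=|9| out[5]=81 → r--
[7,10] |-8|<=|8| out[4]=64 → r--
[7,9] |-8|>|6| out[3]=64 → l++
[8,9] |-2|<=|6| out[2]=36 → r--
[8,8] |-2|<=|-2| out[1]=4 → r--

[4, 36, 64, 64, 81, 100, 121, 144, 144, 169, 196, 289, 324, 400, 576]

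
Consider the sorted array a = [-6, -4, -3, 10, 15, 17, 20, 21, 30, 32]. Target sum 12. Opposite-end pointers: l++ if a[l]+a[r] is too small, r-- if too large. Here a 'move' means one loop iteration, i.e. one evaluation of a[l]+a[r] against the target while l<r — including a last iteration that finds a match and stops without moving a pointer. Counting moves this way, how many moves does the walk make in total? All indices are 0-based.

l=0 r=9: -6+32=26 >12, r--
l=0 r=8: -6+30=24 >12, r--
l=0 r=7: -6+21=15 >12, r--
l=0 r=6: -6+20=14 >12, r--
l=0 r=5: -6+17=11 <12, l++
l=1 r=5: -4+17=13 >12, r--
l=1 r=4: -4+15=11 <12, l++
l=2 r=4: -3+15=12, found

8 moves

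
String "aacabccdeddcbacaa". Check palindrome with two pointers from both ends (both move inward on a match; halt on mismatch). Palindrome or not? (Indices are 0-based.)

not a palindrome (mismatch at 6,10)

l=0 r=16: 'a'=='a', l++,r--
l=1 r=15: 'a'=='a', l++,r--
l=2 r=14: 'c'=='c', l++,r--
l=3 r=13: 'a'=='a', l++,r--
l=4 r=12: 'b'=='b', l++,r--
l=5 r=11: 'c'=='c', l++,r--
l=6 r=10: 'c'!='d', stop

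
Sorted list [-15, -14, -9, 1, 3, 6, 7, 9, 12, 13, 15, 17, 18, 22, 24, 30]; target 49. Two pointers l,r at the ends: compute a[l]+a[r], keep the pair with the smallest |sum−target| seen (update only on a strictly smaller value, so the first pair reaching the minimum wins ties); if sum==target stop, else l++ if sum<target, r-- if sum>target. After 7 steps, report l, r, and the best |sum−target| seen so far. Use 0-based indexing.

l=7, r=15, best |Δ|=12

l=0 r=15: -15+30=15 d=34 *, l++
l=1 r=15: -14+30=16 d=33 *, l++
l=2 r=15: -9+30=21 d=28 *, l++
l=3 r=15: 1+30=31 d=18 *, l++
l=4 r=15: 3+30=33 d=16 *, l++
l=5 r=15: 6+30=36 d=13 *, l++
l=6 r=15: 7+30=37 d=12 *, l++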